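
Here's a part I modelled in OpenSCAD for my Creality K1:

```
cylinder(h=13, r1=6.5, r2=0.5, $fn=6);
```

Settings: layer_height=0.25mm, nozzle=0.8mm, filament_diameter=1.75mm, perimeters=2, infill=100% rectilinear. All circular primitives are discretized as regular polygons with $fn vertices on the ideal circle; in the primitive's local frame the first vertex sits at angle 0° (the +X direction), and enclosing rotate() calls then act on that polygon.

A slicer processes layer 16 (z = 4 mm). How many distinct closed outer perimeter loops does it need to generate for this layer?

At z = 4 mm: the cone (r1=6.5→r2=0.5) has section circumradius 4.654 here — a regular 6-gon. The result has 1 disconnected region.

1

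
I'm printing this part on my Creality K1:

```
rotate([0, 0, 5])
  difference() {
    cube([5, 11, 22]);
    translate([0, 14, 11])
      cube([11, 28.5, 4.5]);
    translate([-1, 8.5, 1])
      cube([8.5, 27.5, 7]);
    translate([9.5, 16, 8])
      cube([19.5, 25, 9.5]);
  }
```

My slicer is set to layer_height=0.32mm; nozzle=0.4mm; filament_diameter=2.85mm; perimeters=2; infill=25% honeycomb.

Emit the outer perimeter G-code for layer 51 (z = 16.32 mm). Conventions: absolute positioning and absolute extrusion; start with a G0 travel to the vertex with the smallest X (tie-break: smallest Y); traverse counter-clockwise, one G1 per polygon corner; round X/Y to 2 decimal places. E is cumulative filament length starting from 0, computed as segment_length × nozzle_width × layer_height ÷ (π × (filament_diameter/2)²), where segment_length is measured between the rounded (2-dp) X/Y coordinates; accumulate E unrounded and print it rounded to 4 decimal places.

At z = 16.32 mm: the cube is present — its section is the full 5×11 rectangle; the cube at (0, 14) does not reach this height (z outside [11, 15.5]); the cube at (-1, 8.5) is not intersected at this z (z outside [1, 8]); the 19.5×25 cube at (9.5, 16) contributes its full rectangle; Taking the first minus the rest: starting from the 5×11 cube, the 19.5×25 cube at (9.5, 16) misses the remaining region (no effect) — 1 connected region; (rotated 5° about Z; rotation is an isometry so areas/perimeters/island counts are preserved). The outline is a single polygon with 4 vertices. Extrusion per mm of travel: 0.4 × 0.32 / (π × 1.425²) = 0.020065. Accumulating E over each segment gives final E = 0.6419.

G0 X-0.96 Y10.96 Z16.32
G1 X0.00 Y0.00 E0.2207
G1 X4.98 Y0.44 E0.3211
G1 X4.02 Y11.39 E0.5416
G1 X-0.96 Y10.96 E0.6419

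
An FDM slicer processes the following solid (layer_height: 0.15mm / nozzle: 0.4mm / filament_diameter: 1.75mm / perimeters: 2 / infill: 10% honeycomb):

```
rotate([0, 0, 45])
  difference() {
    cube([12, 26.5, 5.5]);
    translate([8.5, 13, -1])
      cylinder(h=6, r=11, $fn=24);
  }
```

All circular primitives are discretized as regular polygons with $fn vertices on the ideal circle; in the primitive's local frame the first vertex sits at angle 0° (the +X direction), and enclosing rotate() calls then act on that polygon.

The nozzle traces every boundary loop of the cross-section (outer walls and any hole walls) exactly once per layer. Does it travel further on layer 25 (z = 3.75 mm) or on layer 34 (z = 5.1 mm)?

layer 34 (z = 5.1 mm)

Layer 25 (z = 3.75): the 12×26.5 cube contributes its full rectangle (perimeter 77.00 mm); the r=11 cylinder at (8.5, 13) gives a regular 24-gon of circumradius 11 (constant along its height) (perimeter = 2·24·11.000·sin(180°/24) = 68.92 mm); After the difference (first − rest): starting from the 12×26.5 cube, the r=11 cylinder at (8.5, 13) partially overlaps it — only the 240.27 mm² overlap (of its 375.81 mm²) is removed, clipping the outline — boundary = 69.37 mm; (rotated 45° about Z; rotation is an isometry so areas/perimeters/island counts are preserved). So its perimeter = 69.37 mm. Layer 34 (z = 5.1): the cube is present — its section is the full 12×26.5 rectangle (perimeter 77.00 mm); the cylinder at (8.5, 13) does not reach this height (z outside [-1, 5]); After the difference (first − rest): none of the subtracted shapes is present at this height, so the 12×26.5 cube is unchanged — boundary = 77.00 mm; (rotated 45° about Z; rotation is an isometry so areas/perimeters/island counts are preserved). So its perimeter = 77.00 mm. Layer 34 is larger (77.00 vs 69.37 mm).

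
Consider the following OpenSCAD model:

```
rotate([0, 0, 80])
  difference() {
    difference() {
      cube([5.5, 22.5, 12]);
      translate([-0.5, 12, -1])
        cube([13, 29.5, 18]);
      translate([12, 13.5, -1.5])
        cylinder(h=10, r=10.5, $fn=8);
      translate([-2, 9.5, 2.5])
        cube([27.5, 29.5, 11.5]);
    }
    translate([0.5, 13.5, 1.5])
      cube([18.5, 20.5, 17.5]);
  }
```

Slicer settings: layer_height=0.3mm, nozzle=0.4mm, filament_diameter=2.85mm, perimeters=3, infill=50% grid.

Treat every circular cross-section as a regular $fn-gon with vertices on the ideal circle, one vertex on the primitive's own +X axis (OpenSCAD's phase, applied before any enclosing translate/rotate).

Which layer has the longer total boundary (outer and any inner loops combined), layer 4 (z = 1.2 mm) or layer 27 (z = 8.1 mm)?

layer 4 (z = 1.2 mm)

Layer 4 (z = 1.2): the cube is present — its section is the full 5.5×22.5 rectangle (perimeter 56.00 mm); the 13×29.5 cube at (-0.5, 12) contributes its full rectangle (perimeter 85.00 mm); the cylinder at (12, 13.5): section is a regular 8-gon, circumradius r=10.5 (perimeter = 2·8·10.500·sin(180°/8) = 64.29 mm); the cube at (-2, 9.5) does not reach this height (z outside [2.5, 14]); Subtracting the remaining from the first: starting from the 5.5×22.5 cube, the 13×29.5 cube at (-0.5, 12) partially overlaps it — only the 57.75 mm² overlap (of its 383.50 mm²) is removed, clipping the outline; the r=10.5 cylinder at (12, 13.5) partially overlaps it — only the 12.92 mm² overlap (of its 311.83 mm²) is removed, clipping the outline — boundary = 32.73 mm; the cube at (0.5, 13.5) is absent (z outside [1.5, 19]); Taking the first minus the rest: none of the subtracted shapes is present at this height, so that combined region is unchanged — boundary = 32.73 mm; (whole slice rotated 80° about Z — lengths, areas and connectivity unchanged). So its perimeter = 32.73 mm. Layer 27 (z = 8.1): the 5.5×22.5 cube contributes its full rectangle (perimeter 56.00 mm); the cube at (-0.5, 12) is present — its section is the full 13×29.5 rectangle (perimeter 85.00 mm); the cylinder at (12, 13.5): section is a regular 8-gon, circumradius r=10.5 (perimeter = 2·8·10.500·sin(180°/8) = 64.29 mm); the 27.5×29.5 cube at (-2, 9.5) contributes its full rectangle (perimeter 114.00 mm); Subtracting the remaining from the first: starting from the 5.5×22.5 cube, the 13×29.5 cube at (-0.5, 12) partially overlaps it — only the 57.75 mm² overlap (of its 383.50 mm²) is removed, clipping the outline; the r=10.5 cylinder at (12, 13.5) partially overlaps it — only the 12.92 mm² overlap (of its 311.83 mm²) is removed, clipping the outline; the 27.5×29.5 cube at (-2, 9.5) partially overlaps it — only the 6.60 mm² overlap (of its 811.25 mm²) is removed, clipping the outline — boundary = 28.56 mm; the cube at (0.5, 13.5) (footprint 18.5×20.5) is included at this height (perimeter 78.00 mm); After the difference (first − rest): starting from the result so far, the 18.5×20.5 cube at (0.5, 13.5) misses the remaining region (no effect) — boundary = 28.56 mm; (whole slice rotated 80° about Z — lengths, areas and connectivity unchanged). So its perimeter = 28.56 mm. Layer 4 is larger (32.73 vs 28.56 mm).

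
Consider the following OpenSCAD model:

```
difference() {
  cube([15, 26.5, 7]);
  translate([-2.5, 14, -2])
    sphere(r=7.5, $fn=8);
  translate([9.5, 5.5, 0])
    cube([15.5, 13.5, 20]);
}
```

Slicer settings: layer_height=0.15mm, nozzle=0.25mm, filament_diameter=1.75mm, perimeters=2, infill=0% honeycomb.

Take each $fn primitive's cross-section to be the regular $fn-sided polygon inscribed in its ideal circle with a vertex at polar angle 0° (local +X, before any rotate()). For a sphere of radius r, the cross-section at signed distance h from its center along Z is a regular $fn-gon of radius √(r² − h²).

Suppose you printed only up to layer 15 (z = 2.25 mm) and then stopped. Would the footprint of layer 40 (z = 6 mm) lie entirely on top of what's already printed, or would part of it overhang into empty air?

part overhangs

Compare the two slices. At z = 2.25: the cube (footprint 15×26.5) is included at this height (area 397.50 mm²); the r=7.5 sphere at (-2.5, 14) slices to a regular 8-gon of circumradius 6.180 (√(r²−h²) with h=4.25 from center) (area = (8/2)·6.180²·sin(360°/8) = 108.01 mm²); the cube at (9.5, 5.5) is present — its section is the full 15.5×13.5 rectangle (area 209.25 mm²); After the difference (first − rest): starting from the 15×26.5 cube (397.50 mm²), the r=7.5 sphere at (-2.5, 14) partially overlaps it — only the 25.70 mm² overlap (of its 108.01 mm²) is removed, clipping the outline; the 15.5×13.5 cube at (9.5, 5.5) partially overlaps it — only the 74.25 mm² overlap (of its 209.25 mm²) is removed, clipping the outline — area = 297.55 mm². At z = 6: the cube (footprint 15×26.5) is included at this height (area 397.50 mm²); the sphere at (-2.5, 14) is absent (|z−center|=8.000 > r=7.5); the cube at (9.5, 5.5) (footprint 15.5×13.5) is included at this height (area 209.25 mm²); Taking the first minus the rest: starting from the 15×26.5 cube (397.50 mm²), the 15.5×13.5 cube at (9.5, 5.5) partially overlaps it — only the 74.25 mm² overlap (of its 209.25 mm²) is removed, clipping the outline — area = 323.25 mm². Checking containment: at z = 6 the cross-section extends beyond the z = 2.25 cross-section by about 25.70 mm².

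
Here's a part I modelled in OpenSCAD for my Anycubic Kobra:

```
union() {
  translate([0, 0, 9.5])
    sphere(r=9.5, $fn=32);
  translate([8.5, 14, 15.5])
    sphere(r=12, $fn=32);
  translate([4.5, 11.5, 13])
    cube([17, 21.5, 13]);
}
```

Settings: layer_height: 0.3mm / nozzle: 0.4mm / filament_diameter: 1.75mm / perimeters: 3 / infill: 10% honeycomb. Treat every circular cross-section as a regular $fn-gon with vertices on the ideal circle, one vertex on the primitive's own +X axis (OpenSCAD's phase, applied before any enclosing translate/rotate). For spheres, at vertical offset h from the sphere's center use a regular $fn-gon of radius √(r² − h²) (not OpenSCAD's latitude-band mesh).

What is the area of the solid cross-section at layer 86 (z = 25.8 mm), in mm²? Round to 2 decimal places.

At z = 25.8 mm: the sphere is absent (|z−center|=16.300 > r=9.5); the r=12 sphere at (8.5, 14) slices to a regular 32-gon of circumradius 6.157 (√(r²−h²) with h=10.3 from center) (area = (32/2)·6.157²·sin(360°/32) = 118.33 mm²); the cube at (4.5, 11.5) is present — its section is the full 17×21.5 rectangle (area 365.50 mm²); Merging all regions: the regions partially overlap — summed areas 483.83 mm² minus the doubly-counted overlap 77.17 mm² gives 406.66 mm² — area = 406.66 mm². Overall, the cross-section is a single solid region. Net area = 406.66 mm².

406.66 mm²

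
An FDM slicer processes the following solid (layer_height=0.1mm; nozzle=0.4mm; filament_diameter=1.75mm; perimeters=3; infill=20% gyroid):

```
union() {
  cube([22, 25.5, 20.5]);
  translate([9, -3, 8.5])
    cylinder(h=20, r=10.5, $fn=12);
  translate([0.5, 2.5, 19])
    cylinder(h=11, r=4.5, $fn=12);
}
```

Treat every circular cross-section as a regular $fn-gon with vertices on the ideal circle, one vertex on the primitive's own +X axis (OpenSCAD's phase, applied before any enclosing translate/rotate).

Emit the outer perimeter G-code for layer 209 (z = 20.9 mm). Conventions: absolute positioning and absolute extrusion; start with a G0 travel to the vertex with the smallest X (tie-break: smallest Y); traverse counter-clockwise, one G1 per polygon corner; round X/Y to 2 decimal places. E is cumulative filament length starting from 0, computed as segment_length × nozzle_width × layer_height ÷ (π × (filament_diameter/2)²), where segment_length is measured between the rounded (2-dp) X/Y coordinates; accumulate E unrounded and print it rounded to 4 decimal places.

G0 X-4.00 Y2.50 Z20.90
G1 X-3.40 Y0.25 E0.0387
G1 X-1.75 Y-1.40 E0.0775
G1 X-1.12 Y-1.57 E0.0884
G1 X-1.50 Y-3.00 E0.1130
G1 X-0.09 Y-8.25 E0.2034
G1 X3.75 Y-12.09 E0.2937
G1 X9.00 Y-13.50 E0.3841
G1 X14.25 Y-12.09 E0.4745
G1 X18.09 Y-8.25 E0.5648
G1 X19.50 Y-3.00 E0.6552
G1 X18.09 Y2.25 E0.7456
G1 X14.25 Y6.09 E0.8359
G1 X9.00 Y7.50 E0.9263
G1 X3.75 Y6.09 E1.0167
G1 X3.40 Y5.75 E1.0248
G1 X2.75 Y6.40 E1.0401
G1 X0.50 Y7.00 E1.0789
G1 X-1.75 Y6.40 E1.1176
G1 X-3.40 Y4.75 E1.1564
G1 X-4.00 Y2.50 E1.1951

At z = 20.9 mm: the cube is not intersected at this z (z outside [0, 20.5]); the r=10.5 cylinder at (9, -3) gives a regular 12-gon of circumradius 10.5 (constant along its height); the r=4.5 cylinder at (0.5, 2.5) gives a regular 12-gon of circumradius 4.5 (constant along its height); Merging all regions: the regions partially overlap (shared area 28.55 mm²), so overlapping operands fuse into one piece — 1 connected region. The outline is a single polygon with 20 vertices. Extrusion per mm of travel: 0.4 × 0.1 / (π × 0.875²) = 0.016630. Accumulating E over each segment gives final E = 1.1951.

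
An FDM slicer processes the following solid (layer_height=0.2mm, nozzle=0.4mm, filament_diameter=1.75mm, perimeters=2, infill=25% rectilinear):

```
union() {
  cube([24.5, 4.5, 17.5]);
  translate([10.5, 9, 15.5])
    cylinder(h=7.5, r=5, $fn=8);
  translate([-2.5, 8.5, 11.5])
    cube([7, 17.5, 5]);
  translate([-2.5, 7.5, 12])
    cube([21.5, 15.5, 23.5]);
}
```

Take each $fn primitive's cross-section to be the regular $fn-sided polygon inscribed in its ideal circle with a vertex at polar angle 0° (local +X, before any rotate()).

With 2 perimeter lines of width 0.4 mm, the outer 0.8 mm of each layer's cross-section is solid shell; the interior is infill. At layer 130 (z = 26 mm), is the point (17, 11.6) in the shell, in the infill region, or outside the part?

At z = 26 mm: the cube is not intersected at this z (z outside [0, 17.5]); the cylinder at (10.5, 9) does not reach this height (z outside [15.5, 23]); the cube at (-2.5, 8.5) is absent (z outside [11.5, 16.5]); the cube at (-2.5, 7.5) (footprint 21.5×15.5) is included at this height; Merging all regions: only the 21.5×15.5 cube at (-2.5, 7.5) is present, so the union is just that shape — 1 connected region. Overall, the cross-section is a single solid region. The nearest boundary edge runs (19.00, 7.50)→(19.00, 23.00); distance from the point to it = 2.00 mm. The point is inside the cross-section and 2.00 mm from the nearest boundary — more than the 0.8 mm shell width (2 × 0.4), so it's in the infill interior.

infill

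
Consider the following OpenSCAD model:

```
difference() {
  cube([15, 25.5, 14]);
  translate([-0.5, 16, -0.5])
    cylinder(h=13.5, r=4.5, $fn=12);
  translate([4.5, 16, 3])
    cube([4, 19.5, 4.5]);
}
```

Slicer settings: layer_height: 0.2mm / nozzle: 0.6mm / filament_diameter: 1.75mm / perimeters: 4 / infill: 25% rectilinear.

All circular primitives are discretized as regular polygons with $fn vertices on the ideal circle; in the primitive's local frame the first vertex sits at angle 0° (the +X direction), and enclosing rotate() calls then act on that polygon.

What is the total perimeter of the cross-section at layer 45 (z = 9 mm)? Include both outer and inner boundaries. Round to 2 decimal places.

At z = 9 mm: the cube is present — its section is the full 15×25.5 rectangle (perimeter 81.00 mm); the r=4.5 cylinder at (-0.5, 16) gives a regular 12-gon of circumradius 4.5 (constant along its height) (perimeter = 2·12·4.500·sin(180°/12) = 27.95 mm); the cube at (4.5, 16) is absent (z outside [3, 7.5]); Taking the first minus the rest: starting from the 15×25.5 cube, the r=4.5 cylinder at (-0.5, 16) partially overlaps it — only the 25.94 mm² overlap (of its 60.75 mm²) is removed, clipping the outline — boundary = 85.21 mm. Overall, the cross-section is a single solid region. Total boundary length (outer) = 85.21 mm.

85.21 mm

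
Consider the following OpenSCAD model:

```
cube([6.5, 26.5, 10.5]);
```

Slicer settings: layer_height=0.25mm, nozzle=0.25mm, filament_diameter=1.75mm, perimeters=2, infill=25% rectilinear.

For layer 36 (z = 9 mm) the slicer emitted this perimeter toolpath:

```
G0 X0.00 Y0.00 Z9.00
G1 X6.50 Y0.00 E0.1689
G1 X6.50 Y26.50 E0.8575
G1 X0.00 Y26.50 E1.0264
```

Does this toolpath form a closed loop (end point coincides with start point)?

no

Start point (G0): (0.00, 0.00). End point (last G1): the path does not return to the start — open.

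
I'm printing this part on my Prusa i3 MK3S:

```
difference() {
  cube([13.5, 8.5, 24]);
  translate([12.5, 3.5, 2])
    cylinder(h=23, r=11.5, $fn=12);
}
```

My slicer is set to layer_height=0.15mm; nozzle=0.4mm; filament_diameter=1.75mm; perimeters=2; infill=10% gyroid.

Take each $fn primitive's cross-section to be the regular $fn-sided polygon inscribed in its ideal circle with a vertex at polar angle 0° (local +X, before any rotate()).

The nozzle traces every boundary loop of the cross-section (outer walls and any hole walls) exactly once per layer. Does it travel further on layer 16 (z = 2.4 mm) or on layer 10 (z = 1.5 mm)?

Layer 16 (z = 2.4): the 13.5×8.5 cube contributes its full rectangle (perimeter 44.00 mm); the r=11.5 cylinder at (12.5, 3.5) contributes a regular 12-gon of circumradius 11.5 (perimeter = 2·12·11.500·sin(180°/12) = 71.43 mm); After the difference (first − rest): starting from the 13.5×8.5 cube, the r=11.5 cylinder at (12.5, 3.5) partially overlaps it — only the 101.26 mm² overlap (of its 396.75 mm²) is removed, clipping the outline — boundary = 21.58 mm. So its perimeter = 21.58 mm. Layer 10 (z = 1.5): the cube (footprint 13.5×8.5) is included at this height (perimeter 44.00 mm); the cylinder at (12.5, 3.5) is absent (z outside [2, 25]); After the difference (first − rest): none of the subtracted shapes is present at this height, so the 13.5×8.5 cube is unchanged — boundary = 44.00 mm. So its perimeter = 44.00 mm. Layer 10 is larger (44.00 vs 21.58 mm).

layer 10 (z = 1.5 mm)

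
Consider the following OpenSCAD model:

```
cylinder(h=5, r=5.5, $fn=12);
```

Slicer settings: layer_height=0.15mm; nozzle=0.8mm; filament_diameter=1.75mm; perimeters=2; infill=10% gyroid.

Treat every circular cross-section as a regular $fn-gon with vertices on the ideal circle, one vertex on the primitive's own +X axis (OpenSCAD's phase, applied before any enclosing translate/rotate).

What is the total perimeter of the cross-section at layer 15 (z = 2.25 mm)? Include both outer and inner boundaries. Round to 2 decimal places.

At z = 2.25 mm: the r=5.5 cylinder contributes a regular 12-gon of circumradius 5.5 (perimeter = 2·12·5.500·sin(180°/12) = 34.16 mm). Overall, the cross-section is a single solid region. Total boundary length (outer) = 34.16 mm.

34.16 mm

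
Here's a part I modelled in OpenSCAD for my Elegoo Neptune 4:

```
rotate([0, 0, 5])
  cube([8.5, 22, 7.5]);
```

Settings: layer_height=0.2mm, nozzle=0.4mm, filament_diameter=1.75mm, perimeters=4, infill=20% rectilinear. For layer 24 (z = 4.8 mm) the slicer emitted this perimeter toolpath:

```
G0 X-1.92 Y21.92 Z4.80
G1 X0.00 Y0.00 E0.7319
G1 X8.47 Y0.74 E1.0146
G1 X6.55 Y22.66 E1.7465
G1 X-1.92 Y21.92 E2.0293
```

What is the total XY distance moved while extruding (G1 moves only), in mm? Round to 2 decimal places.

61.01 mm

Sum the Euclidean lengths of each G1 segment: total = 61.01 mm.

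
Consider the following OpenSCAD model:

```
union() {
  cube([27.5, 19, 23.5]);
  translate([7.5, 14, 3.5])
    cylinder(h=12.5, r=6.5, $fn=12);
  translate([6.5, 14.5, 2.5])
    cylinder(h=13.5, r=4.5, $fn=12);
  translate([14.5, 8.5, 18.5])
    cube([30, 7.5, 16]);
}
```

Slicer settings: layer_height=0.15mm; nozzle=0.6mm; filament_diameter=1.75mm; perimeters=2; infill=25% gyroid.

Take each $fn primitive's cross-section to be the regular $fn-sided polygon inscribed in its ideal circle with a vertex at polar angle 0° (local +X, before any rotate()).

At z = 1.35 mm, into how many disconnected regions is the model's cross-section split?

1

At z = 1.35 mm: the 27.5×19 cube contributes its full rectangle; the cylinder at (7.5, 14) does not reach this height (z outside [3.5, 16]); the cylinder at (6.5, 14.5) does not reach this height (z outside [2.5, 16]); the cube at (14.5, 8.5) is not intersected at this z (z outside [18.5, 34.5]); Taking the union: only the 27.5×19 cube is present, so the union is just that shape — 1 connected region. The result has 1 disconnected region.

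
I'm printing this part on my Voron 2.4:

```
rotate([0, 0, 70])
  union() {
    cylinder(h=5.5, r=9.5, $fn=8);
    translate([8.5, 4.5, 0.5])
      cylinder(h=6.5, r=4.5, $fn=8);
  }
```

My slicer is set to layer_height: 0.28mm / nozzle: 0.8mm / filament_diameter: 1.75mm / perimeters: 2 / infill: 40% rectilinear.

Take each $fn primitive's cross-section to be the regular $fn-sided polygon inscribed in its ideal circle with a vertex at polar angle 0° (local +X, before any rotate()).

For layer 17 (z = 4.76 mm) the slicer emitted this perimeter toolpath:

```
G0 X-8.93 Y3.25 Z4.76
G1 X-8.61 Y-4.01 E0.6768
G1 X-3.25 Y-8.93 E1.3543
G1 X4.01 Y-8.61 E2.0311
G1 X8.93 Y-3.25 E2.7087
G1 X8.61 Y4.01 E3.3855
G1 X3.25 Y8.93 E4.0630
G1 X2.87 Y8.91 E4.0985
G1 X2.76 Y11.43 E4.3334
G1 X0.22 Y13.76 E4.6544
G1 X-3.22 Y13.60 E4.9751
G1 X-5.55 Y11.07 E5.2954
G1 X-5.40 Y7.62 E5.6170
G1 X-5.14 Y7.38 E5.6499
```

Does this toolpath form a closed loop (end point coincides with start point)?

no

Start point (G0): (-8.93, 3.25). End point (last G1): the path does not return to the start — open.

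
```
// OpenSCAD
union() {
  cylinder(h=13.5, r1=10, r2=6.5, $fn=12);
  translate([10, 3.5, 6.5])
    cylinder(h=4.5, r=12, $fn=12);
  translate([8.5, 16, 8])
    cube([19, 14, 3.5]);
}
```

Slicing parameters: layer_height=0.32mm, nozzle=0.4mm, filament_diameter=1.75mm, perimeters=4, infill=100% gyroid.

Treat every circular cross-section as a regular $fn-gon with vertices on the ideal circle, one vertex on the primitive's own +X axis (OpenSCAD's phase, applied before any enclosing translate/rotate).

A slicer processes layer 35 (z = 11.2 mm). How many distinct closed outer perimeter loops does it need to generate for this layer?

At z = 11.2 mm: the cone (r1=10→r2=6.5) has section circumradius 7.096 here — a regular 12-gon; the cylinder at (10, 3.5) is not intersected at this z (z outside [6.5, 11]); the cube at (8.5, 16) is present — its section is the full 19×14 rectangle; Combining (union): the 2 present regions are separate (no shared area or edge), so areas and boundary lengths simply add and each stays a separate island — 2 connected regions. The result has 2 disconnected regions.

2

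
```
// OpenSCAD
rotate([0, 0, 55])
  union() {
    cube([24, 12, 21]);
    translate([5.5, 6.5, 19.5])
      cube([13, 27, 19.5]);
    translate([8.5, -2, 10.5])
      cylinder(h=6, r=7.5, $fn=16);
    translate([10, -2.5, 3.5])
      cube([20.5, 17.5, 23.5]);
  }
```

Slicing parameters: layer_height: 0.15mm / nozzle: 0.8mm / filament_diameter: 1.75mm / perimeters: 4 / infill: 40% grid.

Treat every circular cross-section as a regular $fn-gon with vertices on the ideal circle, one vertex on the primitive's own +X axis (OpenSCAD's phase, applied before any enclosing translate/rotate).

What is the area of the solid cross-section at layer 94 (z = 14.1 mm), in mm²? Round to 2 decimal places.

At z = 14.1 mm: the cube is present — its section is the full 24×12 rectangle (area 288.00 mm²); the cube at (5.5, 6.5) is not intersected at this z (z outside [19.5, 39]); the cylinder at (8.5, -2): section is a regular 16-gon, circumradius r=7.5 (area = (16/2)·7.500²·sin(360°/16) = 172.21 mm²); the cube at (10, -2.5) (footprint 20.5×17.5) is included at this height (area 358.75 mm²); Taking the union: the regions partially overlap — summed areas 818.96 mm² minus the doubly-counted overlap 239.48 mm² gives 579.48 mm² — area = 579.48 mm²; (whole slice rotated 55° about Z — lengths, areas and connectivity unchanged). Overall, the cross-section is a single solid region. Net area = 579.48 mm².

579.48 mm²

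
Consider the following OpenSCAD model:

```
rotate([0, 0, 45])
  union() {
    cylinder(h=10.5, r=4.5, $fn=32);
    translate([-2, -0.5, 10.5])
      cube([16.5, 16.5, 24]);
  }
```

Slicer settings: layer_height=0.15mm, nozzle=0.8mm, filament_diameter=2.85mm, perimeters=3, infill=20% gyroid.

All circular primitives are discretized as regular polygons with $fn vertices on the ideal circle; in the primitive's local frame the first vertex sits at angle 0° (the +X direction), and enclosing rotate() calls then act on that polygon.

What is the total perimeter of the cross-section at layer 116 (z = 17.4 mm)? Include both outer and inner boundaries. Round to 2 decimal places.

66.00 mm

At z = 17.4 mm: the cylinder is absent (z outside [0, 10.5]); the cube at (-2, -0.5) (footprint 16.5×16.5) is included at this height (perimeter 66.00 mm); Taking the union: only the 16.5×16.5 cube at (-2, -0.5) is present, so the union is just that shape — boundary = 66.00 mm; (whole slice rotated 45° about Z — lengths, areas and connectivity unchanged). Overall, the cross-section is a single solid region. Total boundary length (outer) = 66.00 mm.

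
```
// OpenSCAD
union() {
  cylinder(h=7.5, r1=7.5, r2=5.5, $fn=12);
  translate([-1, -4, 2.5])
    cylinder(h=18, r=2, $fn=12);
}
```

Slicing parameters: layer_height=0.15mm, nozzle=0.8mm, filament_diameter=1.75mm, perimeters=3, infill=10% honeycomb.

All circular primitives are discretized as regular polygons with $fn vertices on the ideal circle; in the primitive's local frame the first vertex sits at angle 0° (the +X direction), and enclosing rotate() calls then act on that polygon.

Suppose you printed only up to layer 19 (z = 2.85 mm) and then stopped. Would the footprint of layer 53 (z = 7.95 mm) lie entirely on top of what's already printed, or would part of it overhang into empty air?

Compare the two slices. At z = 2.85: the cone contributes a regular 12-gon of circumradius 6.740 (interpolated between r1=7.5 and r2=5.5 at t=0.380) (area = (12/2)·6.740²·sin(360°/12) = 136.28 mm²); the cylinder at (-1, -4): section is a regular 12-gon, circumradius r=2 (area = (12/2)·2.000²·sin(360°/12) = 12.00 mm²); Merging all regions: the r=2 cylinder at (-1, -4) lies entirely inside the cone, so the union is just the cone — area = 136.28 mm². At z = 7.95: the cone does not reach this height (z outside [0, 7.5]); the r=2 cylinder at (-1, -4) contributes a regular 12-gon of circumradius 2 (area = (12/2)·2.000²·sin(360°/12) = 12.00 mm²); Combining (union): only the r=2 cylinder at (-1, -4) is present, so the union is just that shape — area = 12.00 mm². Checking containment: the cross-section at z = 7.95 is a subset of the cross-section at z = 2.85.

entirely on top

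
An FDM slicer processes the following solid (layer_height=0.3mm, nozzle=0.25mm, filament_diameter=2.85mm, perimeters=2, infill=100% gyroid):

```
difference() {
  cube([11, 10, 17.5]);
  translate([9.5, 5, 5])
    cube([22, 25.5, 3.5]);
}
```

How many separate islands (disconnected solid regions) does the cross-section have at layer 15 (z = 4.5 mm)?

1

At z = 4.5 mm: the cube is present — its section is the full 11×10 rectangle; the cube at (9.5, 5) does not reach this height (z outside [5, 8.5]); Subtracting the remaining from the first: none of the subtracted shapes is present at this height, so the 11×10 cube is unchanged — 1 connected region. Overall, the cross-section is a single solid region. Island count = 1.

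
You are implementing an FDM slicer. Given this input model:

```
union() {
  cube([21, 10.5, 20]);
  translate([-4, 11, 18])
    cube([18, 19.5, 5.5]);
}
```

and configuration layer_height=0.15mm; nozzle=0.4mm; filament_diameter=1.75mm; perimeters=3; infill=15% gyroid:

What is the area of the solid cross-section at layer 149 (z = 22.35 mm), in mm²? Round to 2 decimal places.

At z = 22.35 mm: the cube does not reach this height (z outside [0, 20]); the cube at (-4, 11) is present — its section is the full 18×19.5 rectangle (area 351.00 mm²); Merging all regions: only the 18×19.5 cube at (-4, 11) is present, so the union is just that shape — area = 351.00 mm². Overall, the cross-section is a single solid region. Net area = 351.00 mm².

351.00 mm²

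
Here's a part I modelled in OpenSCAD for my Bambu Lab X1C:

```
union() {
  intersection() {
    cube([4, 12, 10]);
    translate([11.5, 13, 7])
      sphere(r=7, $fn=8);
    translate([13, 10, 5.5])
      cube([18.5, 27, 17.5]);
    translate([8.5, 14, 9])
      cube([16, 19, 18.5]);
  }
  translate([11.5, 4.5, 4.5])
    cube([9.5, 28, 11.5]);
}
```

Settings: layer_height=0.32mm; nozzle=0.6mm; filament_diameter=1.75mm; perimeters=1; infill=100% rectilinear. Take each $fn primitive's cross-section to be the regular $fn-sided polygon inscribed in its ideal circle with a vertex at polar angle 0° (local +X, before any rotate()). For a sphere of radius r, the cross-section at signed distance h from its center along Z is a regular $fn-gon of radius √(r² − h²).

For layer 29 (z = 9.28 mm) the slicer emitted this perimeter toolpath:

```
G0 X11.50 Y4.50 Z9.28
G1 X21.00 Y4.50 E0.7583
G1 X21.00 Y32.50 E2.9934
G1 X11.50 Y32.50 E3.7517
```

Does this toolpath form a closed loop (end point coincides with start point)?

no

Start point (G0): (11.50, 4.50). End point (last G1): the path does not return to the start — open.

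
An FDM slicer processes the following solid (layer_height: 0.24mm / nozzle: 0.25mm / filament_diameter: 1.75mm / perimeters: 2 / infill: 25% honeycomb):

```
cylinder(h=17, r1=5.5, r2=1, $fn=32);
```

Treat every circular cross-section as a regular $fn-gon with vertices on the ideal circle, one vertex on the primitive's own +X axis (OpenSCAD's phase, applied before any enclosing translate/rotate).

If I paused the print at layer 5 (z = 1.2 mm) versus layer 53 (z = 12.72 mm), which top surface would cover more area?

layer 5 (z = 1.2 mm)

Layer 5 (z = 1.2): the cone contributes a regular 32-gon of circumradius 5.182 (interpolated between r1=5.5 and r2=1 at t=0.071) (area = (32/2)·5.182²·sin(360°/32) = 83.83 mm²). So its area = 83.83 mm². Layer 53 (z = 12.72): the cone: at t=0.748 of its height the radius interpolates to r₁+(r₂−r₁)t = 2.133, giving a regular 32-gon of that circumradius (area = (32/2)·2.133²·sin(360°/32) = 14.20 mm²). So its area = 14.20 mm². Layer 5 is larger (83.83 vs 14.20 mm²).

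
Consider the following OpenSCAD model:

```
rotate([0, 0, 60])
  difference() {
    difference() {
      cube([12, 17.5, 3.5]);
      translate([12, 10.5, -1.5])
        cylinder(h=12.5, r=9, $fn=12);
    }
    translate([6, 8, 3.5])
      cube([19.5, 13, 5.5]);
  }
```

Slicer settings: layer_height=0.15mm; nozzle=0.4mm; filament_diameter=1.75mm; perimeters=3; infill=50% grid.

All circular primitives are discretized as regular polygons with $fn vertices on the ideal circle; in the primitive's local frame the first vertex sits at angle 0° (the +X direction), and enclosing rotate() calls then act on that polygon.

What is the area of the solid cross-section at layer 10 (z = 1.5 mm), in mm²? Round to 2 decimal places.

At z = 1.5 mm: the cube is present — its section is the full 12×17.5 rectangle (area 210.00 mm²); the cylinder at (12, 10.5): section is a regular 12-gon, circumradius r=9 (area = (12/2)·9.000²·sin(360°/12) = 243.00 mm²); Subtracting the remaining from the first: starting from the 12×17.5 cube (210.00 mm²), the r=9 cylinder at (12, 10.5) partially overlaps it — only the 114.90 mm² overlap (of its 243.00 mm²) is removed, clipping the outline — area = 95.10 mm²; the cube at (6, 8) is absent (z outside [3.5, 9]); Subtracting the remaining from the first: none of the subtracted shapes is present at this height, so that combined region is unchanged — area = 95.10 mm²; (rotated 60° about Z; rotation is an isometry so areas/perimeters/island counts are preserved). Overall, the cross-section is a single solid region. Net area = 95.10 mm².

95.10 mm²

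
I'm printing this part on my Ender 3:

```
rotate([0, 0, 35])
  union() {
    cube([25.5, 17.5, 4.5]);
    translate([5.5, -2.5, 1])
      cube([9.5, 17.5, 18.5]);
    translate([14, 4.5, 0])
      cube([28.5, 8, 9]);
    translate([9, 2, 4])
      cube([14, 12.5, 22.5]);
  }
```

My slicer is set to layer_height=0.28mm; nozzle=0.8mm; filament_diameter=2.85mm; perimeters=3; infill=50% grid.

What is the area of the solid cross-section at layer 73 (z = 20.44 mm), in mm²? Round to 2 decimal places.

175.00 mm²

At z = 20.44 mm: the cube does not reach this height (z outside [0, 4.5]); the cube at (5.5, -2.5) is absent (z outside [1, 19.5]); the cube at (14, 4.5) is absent (z outside [0, 9]); the cube at (9, 2) (footprint 14×12.5) is included at this height (area 175.00 mm²); Combining (union): only the 14×12.5 cube at (9, 2) is present, so the union is just that shape — area = 175.00 mm²; (whole slice rotated 35° about Z — lengths, areas and connectivity unchanged). Overall, the cross-section is a single solid region. Net area = 175.00 mm².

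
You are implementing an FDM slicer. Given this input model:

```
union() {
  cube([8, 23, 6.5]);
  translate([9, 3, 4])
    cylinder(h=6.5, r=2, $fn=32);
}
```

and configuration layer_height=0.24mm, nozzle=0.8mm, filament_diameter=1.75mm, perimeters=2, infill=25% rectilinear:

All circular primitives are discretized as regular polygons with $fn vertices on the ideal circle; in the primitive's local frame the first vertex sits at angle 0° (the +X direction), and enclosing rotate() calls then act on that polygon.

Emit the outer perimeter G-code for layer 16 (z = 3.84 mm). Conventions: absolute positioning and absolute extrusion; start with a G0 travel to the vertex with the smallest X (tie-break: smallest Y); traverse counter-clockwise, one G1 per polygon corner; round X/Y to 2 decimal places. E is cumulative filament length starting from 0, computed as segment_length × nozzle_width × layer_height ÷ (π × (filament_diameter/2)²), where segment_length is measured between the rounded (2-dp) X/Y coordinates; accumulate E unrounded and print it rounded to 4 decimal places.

G0 X0.00 Y0.00 Z3.84
G1 X8.00 Y0.00 E0.6386
G1 X8.00 Y23.00 E2.4746
G1 X0.00 Y23.00 E3.1131
G1 X0.00 Y0.00 E4.9491

At z = 3.84 mm: the 8×23 cube contributes its full rectangle; the cylinder at (9, 3) is absent (z outside [4, 10.5]); Taking the union: only the 8×23 cube is present, so the union is just that shape — 1 connected region. The outline is a single polygon with 4 vertices. Extrusion per mm of travel: 0.8 × 0.24 / (π × 0.875²) = 0.079824. Accumulating E over each segment gives final E = 4.9491.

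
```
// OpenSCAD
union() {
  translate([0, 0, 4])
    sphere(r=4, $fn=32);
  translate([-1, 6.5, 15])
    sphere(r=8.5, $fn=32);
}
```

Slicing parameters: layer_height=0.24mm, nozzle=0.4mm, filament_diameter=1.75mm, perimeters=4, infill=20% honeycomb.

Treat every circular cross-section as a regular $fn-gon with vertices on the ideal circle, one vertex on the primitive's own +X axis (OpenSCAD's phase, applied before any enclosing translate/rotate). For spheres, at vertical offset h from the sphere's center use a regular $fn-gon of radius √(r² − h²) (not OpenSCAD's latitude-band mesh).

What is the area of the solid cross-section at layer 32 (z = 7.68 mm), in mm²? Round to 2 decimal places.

At z = 7.68 mm: the r=4 sphere contributes a regular 32-gon of circumradius √(4²−3.68²) = 1.568 (area = (32/2)·1.568²·sin(360°/32) = 7.67 mm²); the r=8.5 sphere at (-1, 6.5) slices to a regular 32-gon of circumradius 4.321 (√(r²−h²) with h=7.32 from center) (area = (32/2)·4.321²·sin(360°/32) = 58.27 mm²); Merging all regions: the 2 present regions are separate (no shared area or edge), so areas and boundary lengths simply add and each stays a separate island — area = 65.94 mm². Overall, the cross-section has 2 separate islands. Net area = 65.94 mm².

65.94 mm²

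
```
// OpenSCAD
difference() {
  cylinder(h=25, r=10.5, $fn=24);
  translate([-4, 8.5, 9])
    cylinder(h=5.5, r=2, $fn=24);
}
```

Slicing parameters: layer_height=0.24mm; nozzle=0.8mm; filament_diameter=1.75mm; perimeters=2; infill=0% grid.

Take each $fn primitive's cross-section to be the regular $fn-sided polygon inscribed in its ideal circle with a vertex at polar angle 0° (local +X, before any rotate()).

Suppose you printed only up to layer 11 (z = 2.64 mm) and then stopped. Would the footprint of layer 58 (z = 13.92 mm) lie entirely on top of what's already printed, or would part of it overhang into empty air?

Compare the two slices. At z = 2.64: the r=10.5 cylinder gives a regular 24-gon of circumradius 10.5 (constant along its height) (area = (24/2)·10.500²·sin(360°/24) = 342.42 mm²); the cylinder at (-4, 8.5) is absent (z outside [9, 14.5]); Subtracting the remaining from the first: none of the subtracted shapes is present at this height, so the r=10.5 cylinder is unchanged — area = 342.42 mm². At z = 13.92: the cylinder: section is a regular 24-gon, circumradius r=10.5 (area = (24/2)·10.500²·sin(360°/24) = 342.42 mm²); the r=2 cylinder at (-4, 8.5) contributes a regular 24-gon of circumradius 2 (area = (24/2)·2.000²·sin(360°/24) = 12.42 mm²); After the difference (first − rest): starting from the r=10.5 cylinder (342.42 mm²), the r=2 cylinder at (-4, 8.5) partially overlaps it — only the 10.01 mm² overlap (of its 12.42 mm²) is removed, clipping the outline — area = 332.41 mm². Checking containment: the cross-section at z = 13.92 is a subset of the cross-section at z = 2.64.

entirely on top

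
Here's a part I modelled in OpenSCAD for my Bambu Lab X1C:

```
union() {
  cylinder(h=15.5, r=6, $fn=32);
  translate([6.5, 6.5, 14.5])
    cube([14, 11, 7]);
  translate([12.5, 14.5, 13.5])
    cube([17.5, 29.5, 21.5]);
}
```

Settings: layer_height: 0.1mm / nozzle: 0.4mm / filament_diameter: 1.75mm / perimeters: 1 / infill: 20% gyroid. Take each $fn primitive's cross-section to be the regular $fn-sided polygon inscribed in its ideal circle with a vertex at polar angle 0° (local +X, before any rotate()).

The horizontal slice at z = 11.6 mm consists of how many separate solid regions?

1

At z = 11.6 mm: the r=6 cylinder gives a regular 32-gon of circumradius 6 (constant along its height); the cube at (6.5, 6.5) is not intersected at this z (z outside [14.5, 21.5]); the cube at (12.5, 14.5) is absent (z outside [13.5, 35]); Taking the union: only the r=6 cylinder is present, so the union is just that shape — 1 connected region. The result has 1 disconnected region.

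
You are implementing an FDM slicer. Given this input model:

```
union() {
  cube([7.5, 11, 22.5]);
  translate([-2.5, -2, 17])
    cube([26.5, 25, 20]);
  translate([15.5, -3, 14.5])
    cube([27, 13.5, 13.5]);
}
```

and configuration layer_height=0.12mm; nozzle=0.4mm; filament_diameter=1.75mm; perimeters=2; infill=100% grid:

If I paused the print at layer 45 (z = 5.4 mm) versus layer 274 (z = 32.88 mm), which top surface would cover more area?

layer 274 (z = 32.88 mm)

Layer 45 (z = 5.4): the cube is present — its section is the full 7.5×11 rectangle (area 82.50 mm²); the cube at (-2.5, -2) is not intersected at this z (z outside [17, 37]); the cube at (15.5, -3) is absent (z outside [14.5, 28]); Taking the union: only the 7.5×11 cube is present, so the union is just that shape — area = 82.50 mm². So its area = 82.50 mm². Layer 274 (z = 32.88): the cube is absent (z outside [0, 22.5]); the 26.5×25 cube at (-2.5, -2) contributes its full rectangle (area 662.50 mm²); the cube at (15.5, -3) is absent (z outside [14.5, 28]); Merging all regions: only the 26.5×25 cube at (-2.5, -2) is present, so the union is just that shape — area = 662.50 mm². So its area = 662.50 mm². Layer 274 is larger (662.50 vs 82.50 mm²).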